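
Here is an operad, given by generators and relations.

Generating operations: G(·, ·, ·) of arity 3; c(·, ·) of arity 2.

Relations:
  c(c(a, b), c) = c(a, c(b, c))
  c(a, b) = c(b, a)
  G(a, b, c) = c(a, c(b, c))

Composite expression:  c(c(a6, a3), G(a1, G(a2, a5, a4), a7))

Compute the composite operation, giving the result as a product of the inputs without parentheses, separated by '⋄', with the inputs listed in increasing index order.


a1 ⋄ a2 ⋄ a3 ⋄ a4 ⋄ a5 ⋄ a6 ⋄ a7


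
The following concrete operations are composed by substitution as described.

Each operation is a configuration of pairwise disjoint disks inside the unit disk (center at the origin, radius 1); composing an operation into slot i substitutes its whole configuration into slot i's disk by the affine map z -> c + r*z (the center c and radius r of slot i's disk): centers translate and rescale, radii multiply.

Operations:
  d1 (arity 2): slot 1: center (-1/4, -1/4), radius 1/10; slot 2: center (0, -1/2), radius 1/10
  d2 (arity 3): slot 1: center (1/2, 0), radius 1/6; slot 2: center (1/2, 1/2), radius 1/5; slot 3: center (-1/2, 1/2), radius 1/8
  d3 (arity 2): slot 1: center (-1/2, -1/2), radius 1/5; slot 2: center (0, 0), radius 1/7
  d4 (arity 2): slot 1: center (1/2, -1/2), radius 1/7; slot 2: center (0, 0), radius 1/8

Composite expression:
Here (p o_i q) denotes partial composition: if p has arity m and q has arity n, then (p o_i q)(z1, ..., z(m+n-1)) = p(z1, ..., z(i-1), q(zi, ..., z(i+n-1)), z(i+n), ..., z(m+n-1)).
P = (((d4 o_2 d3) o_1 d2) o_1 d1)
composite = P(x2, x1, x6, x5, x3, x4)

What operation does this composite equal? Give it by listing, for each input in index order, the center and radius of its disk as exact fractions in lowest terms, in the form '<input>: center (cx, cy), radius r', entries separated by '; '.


x1: center (4/7, -43/84), radius 1/420; x2: center (95/168, -85/168), radius 1/420; x3: center (-1/16, -1/16), radius 1/40; x4: center (0, 0), radius 1/56; x5: center (3/7, -3/7), radius 1/56; x6: center (4/7, -3/7), radius 1/35

Affine substitution under d4: radii multiply and x-centers shift.
for x2, the 3-step affine chain lands on center (95/168, -85/168), radius 1/420
for x1, the 3-step affine chain lands on center (4/7, -43/84), radius 1/420
for x6, the 2-step affine chain lands on center (4/7, -3/7), radius 1/35
for x5, the 2-step affine chain lands on center (3/7, -3/7), radius 1/56
for x3, the 2-step affine chain lands on center (-1/16, -1/16), radius 1/40
for x4, the 2-step affine chain lands on center (0, 0), radius 1/56


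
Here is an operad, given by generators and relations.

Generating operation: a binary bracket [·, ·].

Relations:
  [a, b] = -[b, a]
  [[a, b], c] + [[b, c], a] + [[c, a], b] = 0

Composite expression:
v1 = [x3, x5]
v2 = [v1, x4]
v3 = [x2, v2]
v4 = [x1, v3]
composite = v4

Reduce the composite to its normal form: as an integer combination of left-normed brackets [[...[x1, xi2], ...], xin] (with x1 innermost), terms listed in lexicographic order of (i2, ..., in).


[[[[x1, x2], x3], x5], x4] - [[[[x1, x2], x4], x3], x5] + [[[[x1, x2], x4], x5], x3] - [[[[x1, x2], x5], x3], x4] - [[[[x1, x3], x5], x4], x2] + [[[[x1, x4], x3], x5], x2] - [[[[x1, x4], x5], x3], x2] + [[[[x1, x5], x3], x4], x2]

Left-normed coefficients sit on the x1-initial expansion words.
Composite bracket: [x1, [x2, [[x3, x5], x4]]]
Expanding via [a, b] = ab - ba: 16 signed words (2^4 = 16).
Only words starting with x1 matter:
  from x1x2x3x5x4, sign +1: term +[[[[x1, x2], x3], x5], x4]
  from x1x2x4x3x5, sign -1: term -[[[[x1, x2], x4], x3], x5]
  from x1x2x4x5x3, sign +1: term +[[[[x1, x2], x4], x5], x3]
  from x1x2x5x3x4, sign -1: term -[[[[x1, x2], x5], x3], x4]
  from x1x3x5x4x2, sign -1: term -[[[[x1, x3], x5], x4], x2]
  from x1x4x3x5x2, sign +1: term +[[[[x1, x4], x3], x5], x2]
  from x1x4x5x3x2, sign -1: term -[[[[x1, x4], x5], x3], x2]
  from x1x5x3x4x2, sign +1: term +[[[[x1, x5], x3], x4], x2]


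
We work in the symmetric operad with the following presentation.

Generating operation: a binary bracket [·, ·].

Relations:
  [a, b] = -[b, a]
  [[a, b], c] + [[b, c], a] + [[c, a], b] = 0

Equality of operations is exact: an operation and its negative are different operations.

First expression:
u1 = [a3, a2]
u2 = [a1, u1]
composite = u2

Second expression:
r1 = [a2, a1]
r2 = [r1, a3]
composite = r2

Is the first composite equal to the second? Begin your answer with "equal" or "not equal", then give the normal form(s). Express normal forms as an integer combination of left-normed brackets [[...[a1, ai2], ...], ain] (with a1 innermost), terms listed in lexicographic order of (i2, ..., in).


The first composite normalizes to -[[a1, a2], a3] + [[a1, a3], a2]
The second composite normalizes to -[[a1, a2], a3]
No match — not equal.

not equal: they reduce to -[[a1, a2], a3] + [[a1, a3], a2] and -[[a1, a2], a3]


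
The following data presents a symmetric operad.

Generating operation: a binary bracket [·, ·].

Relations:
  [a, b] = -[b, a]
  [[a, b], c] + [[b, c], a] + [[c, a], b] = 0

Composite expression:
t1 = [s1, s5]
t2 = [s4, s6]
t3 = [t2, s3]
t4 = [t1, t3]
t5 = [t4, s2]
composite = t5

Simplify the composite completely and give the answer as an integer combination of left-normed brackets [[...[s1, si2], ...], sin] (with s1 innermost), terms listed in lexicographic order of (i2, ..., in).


-[[[[[s1, s5], s3], s4], s6], s2] + [[[[[s1, s5], s3], s6], s4], s2] + [[[[[s1, s5], s4], s6], s3], s2] - [[[[[s1, s5], s6], s4], s3], s2]

In the tensor algebra, words opening s1 carry the s1-anchored form.
Composite bracket: [[[s1, s5], [[s4, s6], s3]], s2]
Under [a, b] = ab - ba we get 32 signed associative words (2^5 = 32).
Keep just the words that open with s1:
  sign of s1s5s3s4s6s2 is -1, so it contributes -[[[[[s1, s5], s3], s4], s6], s2]
  sign of s1s5s3s6s4s2 is +1, so it contributes +[[[[[s1, s5], s3], s6], s4], s2]
  sign of s1s5s4s6s3s2 is +1, so it contributes +[[[[[s1, s5], s4], s6], s3], s2]
  sign of s1s5s6s4s3s2 is -1, so it contributes -[[[[[s1, s5], s6], s4], s3], s2]


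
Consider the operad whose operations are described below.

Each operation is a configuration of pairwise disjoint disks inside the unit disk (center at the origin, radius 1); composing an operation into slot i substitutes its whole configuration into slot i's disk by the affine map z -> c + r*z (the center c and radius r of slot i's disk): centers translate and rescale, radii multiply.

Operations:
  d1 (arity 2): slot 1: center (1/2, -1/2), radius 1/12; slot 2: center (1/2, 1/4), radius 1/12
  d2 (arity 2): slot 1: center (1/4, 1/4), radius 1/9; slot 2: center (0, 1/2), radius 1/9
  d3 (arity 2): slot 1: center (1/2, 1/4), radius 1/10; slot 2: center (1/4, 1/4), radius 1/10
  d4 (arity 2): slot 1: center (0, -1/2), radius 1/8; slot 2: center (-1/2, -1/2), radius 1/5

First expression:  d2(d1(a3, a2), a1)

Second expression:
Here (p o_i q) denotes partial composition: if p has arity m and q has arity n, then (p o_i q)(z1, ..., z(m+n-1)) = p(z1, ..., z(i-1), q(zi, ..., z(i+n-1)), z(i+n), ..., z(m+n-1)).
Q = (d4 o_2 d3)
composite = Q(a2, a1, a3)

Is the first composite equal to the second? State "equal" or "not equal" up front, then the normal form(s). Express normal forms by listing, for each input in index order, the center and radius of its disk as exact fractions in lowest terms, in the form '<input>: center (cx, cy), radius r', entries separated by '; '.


not equal: they reduce to a1: center (0, 1/2), radius 1/9; a2: center (11/36, 5/18), radius 1/108; a3: center (11/36, 7/36), radius 1/108 and a1: center (-2/5, -9/20), radius 1/50; a2: center (0, -1/2), radius 1/8; a3: center (-9/20, -9/20), radius 1/50

Normal form of the first expression: a1: center (0, 1/2), radius 1/9; a2: center (11/36, 5/18), radius 1/108; a3: center (11/36, 7/36), radius 1/108
Normal form of the second expression: a1: center (-2/5, -9/20), radius 1/50; a2: center (0, -1/2), radius 1/8; a3: center (-9/20, -9/20), radius 1/50
They disagree, so not equal.


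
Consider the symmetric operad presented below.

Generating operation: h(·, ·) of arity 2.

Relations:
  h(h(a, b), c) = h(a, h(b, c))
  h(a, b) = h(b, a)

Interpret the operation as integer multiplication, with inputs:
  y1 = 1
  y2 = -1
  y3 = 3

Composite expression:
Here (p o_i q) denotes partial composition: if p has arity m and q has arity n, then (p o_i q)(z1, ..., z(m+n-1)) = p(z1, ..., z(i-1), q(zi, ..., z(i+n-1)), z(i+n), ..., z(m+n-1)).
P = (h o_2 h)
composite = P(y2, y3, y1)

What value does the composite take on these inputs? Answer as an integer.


-3

h(y3, y1) = 3
h(y2, h(y3, y1)) = -3


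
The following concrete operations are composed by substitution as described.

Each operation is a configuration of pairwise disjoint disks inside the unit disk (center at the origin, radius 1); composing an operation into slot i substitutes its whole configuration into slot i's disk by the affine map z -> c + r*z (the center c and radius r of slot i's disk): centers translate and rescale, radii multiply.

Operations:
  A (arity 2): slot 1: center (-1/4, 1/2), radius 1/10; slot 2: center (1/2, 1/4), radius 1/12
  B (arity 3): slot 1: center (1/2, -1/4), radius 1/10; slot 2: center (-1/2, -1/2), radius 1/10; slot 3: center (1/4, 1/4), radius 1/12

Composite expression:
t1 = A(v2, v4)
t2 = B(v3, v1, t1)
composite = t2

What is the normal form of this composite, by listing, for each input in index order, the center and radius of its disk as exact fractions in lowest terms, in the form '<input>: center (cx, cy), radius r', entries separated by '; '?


v1: center (-1/2, -1/2), radius 1/10; v2: center (11/48, 7/24), radius 1/120; v3: center (1/2, -1/4), radius 1/10; v4: center (7/24, 13/48), radius 1/144

Only the slot chain above each v matters under B; compose those maps.
input v3: applying the 1 nested substitution gives center (1/2, -1/4), radius 1/10
input v1: applying the 1 nested substitution gives center (-1/2, -1/2), radius 1/10
input v2: applying the 2 nested substitutions gives center (11/48, 7/24), radius 1/120
input v4: applying the 2 nested substitutions gives center (7/24, 13/48), radius 1/144


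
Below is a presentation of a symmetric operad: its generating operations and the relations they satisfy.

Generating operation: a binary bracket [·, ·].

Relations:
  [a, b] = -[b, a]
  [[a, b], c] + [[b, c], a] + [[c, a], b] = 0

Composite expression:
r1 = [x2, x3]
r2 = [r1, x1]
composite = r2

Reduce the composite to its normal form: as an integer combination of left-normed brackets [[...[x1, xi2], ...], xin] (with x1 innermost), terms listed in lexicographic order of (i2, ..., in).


In the tensor algebra, words opening x1 carry the x1-anchored form.
Composite bracket: [[x2, x3], x1]
Under [a, b] = ab - ba we get 4 signed associative words (2^2 = 4).
Coefficients come from the x1-initial words:
  x1x2x3 (sign -1) contributes -[[x1, x2], x3]
  x1x3x2 (sign +1) contributes +[[x1, x3], x2]

-[[x1, x2], x3] + [[x1, x3], x2]


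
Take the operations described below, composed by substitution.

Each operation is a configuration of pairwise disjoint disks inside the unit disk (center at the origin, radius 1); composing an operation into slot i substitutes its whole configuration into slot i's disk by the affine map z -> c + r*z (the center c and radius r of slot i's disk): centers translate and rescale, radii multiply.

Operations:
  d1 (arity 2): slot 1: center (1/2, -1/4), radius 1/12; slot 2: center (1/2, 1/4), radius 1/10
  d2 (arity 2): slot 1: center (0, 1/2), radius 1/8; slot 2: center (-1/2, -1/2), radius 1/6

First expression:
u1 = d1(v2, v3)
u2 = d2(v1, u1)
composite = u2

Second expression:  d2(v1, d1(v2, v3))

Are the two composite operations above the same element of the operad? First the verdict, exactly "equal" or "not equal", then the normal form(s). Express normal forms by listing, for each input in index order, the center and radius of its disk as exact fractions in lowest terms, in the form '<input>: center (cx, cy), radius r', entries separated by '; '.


The first composite normalizes to v1: center (0, 1/2), radius 1/8; v2: center (-5/12, -13/24), radius 1/72; v3: center (-5/12, -11/24), radius 1/60
The second composite normalizes to v1: center (0, 1/2), radius 1/8; v2: center (-5/12, -13/24), radius 1/72; v3: center (-5/12, -11/24), radius 1/60
The normal forms match — equal.

equal; both compose to v1: center (0, 1/2), radius 1/8; v2: center (-5/12, -13/24), radius 1/72; v3: center (-5/12, -11/24), radius 1/60


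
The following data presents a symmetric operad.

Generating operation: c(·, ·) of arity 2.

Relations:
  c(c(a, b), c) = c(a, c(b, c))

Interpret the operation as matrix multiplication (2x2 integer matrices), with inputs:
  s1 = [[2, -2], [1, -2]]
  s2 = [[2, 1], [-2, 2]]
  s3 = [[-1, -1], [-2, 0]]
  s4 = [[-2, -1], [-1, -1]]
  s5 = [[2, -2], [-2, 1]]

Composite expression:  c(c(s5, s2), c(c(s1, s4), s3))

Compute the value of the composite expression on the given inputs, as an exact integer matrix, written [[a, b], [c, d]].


c(s5, s2) = [[8, -2], [-6, 0]]
c(s1, s4) = [[-2, 0], [0, 1]]
c(c(s1, s4), s3) = [[2, 2], [-2, 0]]
c(c(s5, s2), c(c(s1, s4), s3)) = [[20, 16], [-12, -12]]

[[20, 16], [-12, -12]]


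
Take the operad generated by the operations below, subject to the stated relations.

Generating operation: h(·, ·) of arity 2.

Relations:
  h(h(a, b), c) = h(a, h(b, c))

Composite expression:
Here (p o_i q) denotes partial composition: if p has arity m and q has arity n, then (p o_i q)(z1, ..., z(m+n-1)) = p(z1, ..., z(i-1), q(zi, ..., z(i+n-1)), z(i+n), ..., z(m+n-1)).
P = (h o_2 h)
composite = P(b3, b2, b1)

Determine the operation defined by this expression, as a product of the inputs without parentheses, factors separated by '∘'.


b3 ∘ b2 ∘ b1

Key point: h is associative — brackets drop, the b-order remains.
h(b2, b1) linearizes to b2 ∘ b1
h(b3, h(b2, b1)) linearizes to b3 ∘ b2 ∘ b1


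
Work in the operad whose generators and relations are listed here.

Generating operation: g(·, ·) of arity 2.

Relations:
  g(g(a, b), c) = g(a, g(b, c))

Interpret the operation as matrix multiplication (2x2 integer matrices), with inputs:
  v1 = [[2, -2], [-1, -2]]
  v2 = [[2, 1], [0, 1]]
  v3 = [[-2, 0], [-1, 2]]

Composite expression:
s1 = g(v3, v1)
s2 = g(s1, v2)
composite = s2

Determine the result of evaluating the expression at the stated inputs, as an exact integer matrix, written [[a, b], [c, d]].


[[-8, 0], [-8, -6]]


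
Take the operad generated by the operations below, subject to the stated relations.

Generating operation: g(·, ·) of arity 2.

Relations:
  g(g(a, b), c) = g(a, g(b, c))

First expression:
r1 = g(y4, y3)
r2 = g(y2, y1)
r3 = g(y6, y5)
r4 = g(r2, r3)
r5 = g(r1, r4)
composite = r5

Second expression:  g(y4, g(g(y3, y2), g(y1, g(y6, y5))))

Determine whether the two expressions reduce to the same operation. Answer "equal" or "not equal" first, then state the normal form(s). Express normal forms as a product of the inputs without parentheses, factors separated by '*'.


The first expression reduces to y4 * y3 * y2 * y1 * y6 * y5
The second expression reduces to y4 * y3 * y2 * y1 * y6 * y5
Identical normal forms: equal.

equal; both compose to y4 * y3 * y2 * y1 * y6 * y5


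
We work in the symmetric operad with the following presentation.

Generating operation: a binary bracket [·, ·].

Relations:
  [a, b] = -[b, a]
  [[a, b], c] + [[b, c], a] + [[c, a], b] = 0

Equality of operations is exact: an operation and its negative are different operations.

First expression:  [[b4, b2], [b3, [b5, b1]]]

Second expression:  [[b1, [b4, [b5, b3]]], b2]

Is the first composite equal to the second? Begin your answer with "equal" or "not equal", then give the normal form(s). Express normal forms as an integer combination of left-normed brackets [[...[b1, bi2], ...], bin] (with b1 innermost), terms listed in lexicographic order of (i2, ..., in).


Normal form of the first expression: [[[[b1, b5], b3], b2], b4] - [[[[b1, b5], b3], b4], b2]
Normal form of the second expression: [[[[b1, b3], b5], b4], b2] - [[[[b1, b4], b3], b5], b2] + [[[[b1, b4], b5], b3], b2] - [[[[b1, b5], b3], b4], b2]
Distinct normal forms: not equal.

not equal; first: [[[[b1, b5], b3], b2], b4] - [[[[b1, b5], b3], b4], b2]; second: [[[[b1, b3], b5], b4], b2] - [[[[b1, b4], b3], b5], b2] + [[[[b1, b4], b5], b3], b2] - [[[[b1, b5], b3], b4], b2]


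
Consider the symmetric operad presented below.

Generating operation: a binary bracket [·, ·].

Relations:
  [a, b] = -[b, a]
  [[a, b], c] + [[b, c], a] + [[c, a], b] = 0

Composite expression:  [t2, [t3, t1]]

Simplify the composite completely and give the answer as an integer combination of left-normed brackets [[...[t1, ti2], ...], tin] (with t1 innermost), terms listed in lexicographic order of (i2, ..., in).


Antisymmetry and Jacobi reduce to t1-anchored left-normed brackets.
Composite bracket: [t2, [t3, t1]]
Full expansion: 4 signed words from ab - ba (2^2 = 4).
Words beginning with t1 determine it all:
  t1t3t2 (sign +1) contributes +[[t1, t3], t2]

[[t1, t3], t2]


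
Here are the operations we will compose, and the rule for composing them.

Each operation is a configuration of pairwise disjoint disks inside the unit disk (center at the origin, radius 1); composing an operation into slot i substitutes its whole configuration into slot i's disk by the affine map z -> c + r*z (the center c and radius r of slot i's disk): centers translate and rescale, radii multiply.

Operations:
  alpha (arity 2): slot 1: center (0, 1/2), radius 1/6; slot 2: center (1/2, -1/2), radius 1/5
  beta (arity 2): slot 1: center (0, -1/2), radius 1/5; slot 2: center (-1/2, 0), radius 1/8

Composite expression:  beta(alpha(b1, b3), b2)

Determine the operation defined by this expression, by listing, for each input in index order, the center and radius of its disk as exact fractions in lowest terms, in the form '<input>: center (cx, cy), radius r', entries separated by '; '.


b1: center (0, -2/5), radius 1/30; b2: center (-1/2, 0), radius 1/8; b3: center (1/10, -3/5), radius 1/25

Nesting under beta composes maps z -> c + r*z down each b-path.
input b1: applying the 2 nested substitutions gives center (0, -2/5), radius 1/30
input b3: applying the 2 nested substitutions gives center (1/10, -3/5), radius 1/25
input b2: applying the 1 nested substitution gives center (-1/2, 0), radius 1/8


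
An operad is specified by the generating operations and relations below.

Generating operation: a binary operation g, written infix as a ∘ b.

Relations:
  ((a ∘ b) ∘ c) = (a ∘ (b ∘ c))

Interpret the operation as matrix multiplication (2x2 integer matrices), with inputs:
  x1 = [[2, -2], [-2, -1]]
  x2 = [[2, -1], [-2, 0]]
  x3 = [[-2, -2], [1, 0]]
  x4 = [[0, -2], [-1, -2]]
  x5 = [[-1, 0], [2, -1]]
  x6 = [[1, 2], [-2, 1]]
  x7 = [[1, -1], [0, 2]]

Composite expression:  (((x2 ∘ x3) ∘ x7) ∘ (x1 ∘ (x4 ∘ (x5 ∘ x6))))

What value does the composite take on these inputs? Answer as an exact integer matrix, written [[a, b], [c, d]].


[[-59, -28], [84, 48]]

(x2 ∘ x3) = [[-5, -4], [4, 4]]
((x2 ∘ x3) ∘ x7) = [[-5, -3], [4, 4]]
(x5 ∘ x6) = [[-1, -2], [4, 3]]
(x4 ∘ (x5 ∘ x6)) = [[-8, -6], [-7, -4]]
(x1 ∘ (x4 ∘ (x5 ∘ x6))) = [[-2, -4], [23, 16]]
(((x2 ∘ x3) ∘ x7) ∘ (x1 ∘ (x4 ∘ (x5 ∘ x6)))) = [[-59, -28], [84, 48]]


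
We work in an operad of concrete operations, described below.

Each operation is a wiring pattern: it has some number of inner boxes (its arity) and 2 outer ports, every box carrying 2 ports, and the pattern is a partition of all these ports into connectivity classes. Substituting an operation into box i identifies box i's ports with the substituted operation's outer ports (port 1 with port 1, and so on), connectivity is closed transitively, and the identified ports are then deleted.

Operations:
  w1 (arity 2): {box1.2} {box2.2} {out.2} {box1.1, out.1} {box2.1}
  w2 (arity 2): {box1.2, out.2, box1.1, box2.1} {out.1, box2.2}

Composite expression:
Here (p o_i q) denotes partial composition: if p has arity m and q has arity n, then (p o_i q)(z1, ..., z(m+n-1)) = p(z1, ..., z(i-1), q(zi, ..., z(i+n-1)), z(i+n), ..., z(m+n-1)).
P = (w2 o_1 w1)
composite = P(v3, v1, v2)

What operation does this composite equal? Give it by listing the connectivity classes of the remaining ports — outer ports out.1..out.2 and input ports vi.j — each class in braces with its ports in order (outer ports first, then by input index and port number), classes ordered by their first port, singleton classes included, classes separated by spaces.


{out.1, v2.2} {out.2, v2.1, v3.1} {v1.1} {v1.2} {v3.2}

Connectivity passes through glued w2-boundaries; trace each wire chain.
the subtree at w1 composes to {out.1, v3.1} {out.2} {v1.1} {v1.2} {v3.2} on (v3, v1); out.j = own outer ports
the subtree at w2 composes to {out.1, v2.2} {out.2, v2.1, v3.1} {v1.1} {v1.2} {v3.2} on (v3, v1, v2); out.j = own outer ports


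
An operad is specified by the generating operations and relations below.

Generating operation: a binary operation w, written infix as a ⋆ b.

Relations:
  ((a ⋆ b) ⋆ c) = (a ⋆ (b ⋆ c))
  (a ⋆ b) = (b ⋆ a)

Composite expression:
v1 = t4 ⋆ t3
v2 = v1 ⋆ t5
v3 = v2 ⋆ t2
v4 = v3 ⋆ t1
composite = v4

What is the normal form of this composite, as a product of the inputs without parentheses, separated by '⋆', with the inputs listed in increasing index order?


Key point: w commutes, so take the t-inputs in any fixed order.
(t4 ⋆ t3) collapses to t4 ⋆ t3
((t4 ⋆ t3) ⋆ t5) collapses to t4 ⋆ t3 ⋆ t5
(((t4 ⋆ t3) ⋆ t5) ⋆ t2) collapses to t4 ⋆ t3 ⋆ t5 ⋆ t2
((((t4 ⋆ t3) ⋆ t5) ⋆ t2) ⋆ t1) collapses to t4 ⋆ t3 ⋆ t5 ⋆ t2 ⋆ t1
reordering the factors by index: t1 ⋆ t2 ⋆ t3 ⋆ t4 ⋆ t5

t1 ⋆ t2 ⋆ t3 ⋆ t4 ⋆ t5


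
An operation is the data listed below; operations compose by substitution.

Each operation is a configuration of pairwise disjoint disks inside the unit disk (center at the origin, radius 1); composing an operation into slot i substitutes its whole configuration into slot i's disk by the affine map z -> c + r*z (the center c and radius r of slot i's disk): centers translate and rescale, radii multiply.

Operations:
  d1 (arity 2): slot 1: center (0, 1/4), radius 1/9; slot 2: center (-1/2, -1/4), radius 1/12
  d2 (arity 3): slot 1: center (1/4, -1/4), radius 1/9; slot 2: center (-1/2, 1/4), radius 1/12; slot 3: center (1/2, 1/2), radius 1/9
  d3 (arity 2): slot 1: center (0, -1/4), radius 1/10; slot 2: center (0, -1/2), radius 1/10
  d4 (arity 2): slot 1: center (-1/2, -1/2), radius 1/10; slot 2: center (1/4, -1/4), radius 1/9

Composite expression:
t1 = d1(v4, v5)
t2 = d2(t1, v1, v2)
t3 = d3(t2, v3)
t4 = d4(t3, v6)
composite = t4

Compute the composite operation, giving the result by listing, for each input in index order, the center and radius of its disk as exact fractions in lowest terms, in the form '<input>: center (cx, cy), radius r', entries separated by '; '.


v1: center (-101/200, -209/400), radius 1/1200; v2: center (-99/200, -13/25), radius 1/900; v3: center (-1/2, -11/20), radius 1/100; v4: center (-199/400, -949/1800), radius 1/8100; v5: center (-1793/3600, -19/36), radius 1/10800; v6: center (1/4, -1/4), radius 1/9

Follow each v-input down from d4: c' goes to c + r*c', radius to r*r'.
tracing v4 down its 4-map path: center (-199/400, -949/1800), radius 1/8100
tracing v5 down its 4-map path: center (-1793/3600, -19/36), radius 1/10800
tracing v1 down its 3-map path: center (-101/200, -209/400), radius 1/1200
tracing v2 down its 3-map path: center (-99/200, -13/25), radius 1/900
tracing v3 down its 2-map path: center (-1/2, -11/20), radius 1/100
tracing v6 down its 1-map path: center (1/4, -1/4), radius 1/9


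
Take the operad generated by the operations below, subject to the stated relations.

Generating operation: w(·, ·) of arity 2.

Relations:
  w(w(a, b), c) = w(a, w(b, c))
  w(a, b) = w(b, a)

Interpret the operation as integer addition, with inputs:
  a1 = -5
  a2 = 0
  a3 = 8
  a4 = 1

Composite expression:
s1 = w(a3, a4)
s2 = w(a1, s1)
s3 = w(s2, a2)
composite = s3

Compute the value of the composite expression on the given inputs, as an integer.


4

w(a3, a4) = 9
w(a1, w(a3, a4)) = 4
w(w(a1, w(a3, a4)), a2) = 4


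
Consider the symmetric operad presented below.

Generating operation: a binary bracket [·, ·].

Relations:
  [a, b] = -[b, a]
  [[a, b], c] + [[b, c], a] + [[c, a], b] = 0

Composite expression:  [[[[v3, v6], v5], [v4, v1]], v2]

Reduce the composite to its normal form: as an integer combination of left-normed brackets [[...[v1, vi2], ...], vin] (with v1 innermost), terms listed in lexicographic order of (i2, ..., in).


[[[[[v1, v4], v3], v6], v5], v2] - [[[[[v1, v4], v5], v3], v6], v2] + [[[[[v1, v4], v5], v6], v3], v2] - [[[[[v1, v4], v6], v3], v5], v2]

Skip Jacobi rewriting: expand, keep v1-initial words, read off terms.
Composite bracket: [[[[v3, v6], v5], [v4, v1]], v2]
The bracket unfolds into 32 signed words via [a, b] = ab - ba (2^5 = 32).
Coefficients come from the v1-initial words:
  word v1v4v3v6v5v2 has sign +1, contributing +[[[[[v1, v4], v3], v6], v5], v2]
  word v1v4v5v3v6v2 has sign -1, contributing -[[[[[v1, v4], v5], v3], v6], v2]
  word v1v4v5v6v3v2 has sign +1, contributing +[[[[[v1, v4], v5], v6], v3], v2]
  word v1v4v6v3v5v2 has sign -1, contributing -[[[[[v1, v4], v6], v3], v5], v2]


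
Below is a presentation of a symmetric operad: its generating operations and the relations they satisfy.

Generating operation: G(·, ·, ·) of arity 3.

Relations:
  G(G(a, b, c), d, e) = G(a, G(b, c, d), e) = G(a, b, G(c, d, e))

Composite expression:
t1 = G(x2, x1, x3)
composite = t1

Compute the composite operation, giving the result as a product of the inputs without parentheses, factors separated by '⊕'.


Key point: G is associative — brackets drop, the x-order remains.
G(x2, x1, x3) unparenthesizes to x2 ⊕ x1 ⊕ x3

x2 ⊕ x1 ⊕ x3


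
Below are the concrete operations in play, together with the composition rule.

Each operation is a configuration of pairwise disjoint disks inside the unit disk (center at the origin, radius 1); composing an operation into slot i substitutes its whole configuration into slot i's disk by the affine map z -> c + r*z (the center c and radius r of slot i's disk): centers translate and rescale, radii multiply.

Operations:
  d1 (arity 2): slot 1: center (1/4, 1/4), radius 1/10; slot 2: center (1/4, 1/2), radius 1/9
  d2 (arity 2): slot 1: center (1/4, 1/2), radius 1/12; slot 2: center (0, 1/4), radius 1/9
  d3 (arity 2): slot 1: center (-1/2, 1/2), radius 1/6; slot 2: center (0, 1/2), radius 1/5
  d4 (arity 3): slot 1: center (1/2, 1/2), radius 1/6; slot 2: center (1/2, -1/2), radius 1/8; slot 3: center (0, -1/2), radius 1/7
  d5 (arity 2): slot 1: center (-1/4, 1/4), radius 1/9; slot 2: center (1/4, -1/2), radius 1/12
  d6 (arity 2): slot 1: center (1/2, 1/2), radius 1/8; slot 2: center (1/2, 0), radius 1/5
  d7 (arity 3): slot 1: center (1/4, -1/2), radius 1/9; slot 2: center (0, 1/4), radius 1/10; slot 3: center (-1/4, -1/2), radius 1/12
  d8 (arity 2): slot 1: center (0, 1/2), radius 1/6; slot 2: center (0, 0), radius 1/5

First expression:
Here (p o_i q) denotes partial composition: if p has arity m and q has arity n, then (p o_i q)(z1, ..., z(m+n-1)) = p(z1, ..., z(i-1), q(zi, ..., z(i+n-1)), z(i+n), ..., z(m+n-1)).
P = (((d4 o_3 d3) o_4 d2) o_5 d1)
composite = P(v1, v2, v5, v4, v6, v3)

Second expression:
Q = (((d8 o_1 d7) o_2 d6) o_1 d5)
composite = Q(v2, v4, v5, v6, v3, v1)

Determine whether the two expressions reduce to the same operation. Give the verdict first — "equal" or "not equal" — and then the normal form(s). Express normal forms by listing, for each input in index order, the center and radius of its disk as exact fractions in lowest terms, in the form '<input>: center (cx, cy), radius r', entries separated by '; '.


not equal; first: v1: center (1/2, 1/2), radius 1/6; v2: center (1/2, -1/2), radius 1/8; v3: center (1/1260, -529/1260), radius 1/2835; v4: center (1/140, -29/70), radius 1/420; v5: center (-1/14, -3/7), radius 1/42; v6: center (1/1260, -53/126), radius 1/3150; second: v1: center (0, 0), radius 1/5; v2: center (1/27, 91/216), radius 1/486; v3: center (-1/24, 5/12), radius 1/72; v4: center (5/108, 11/27), radius 1/648; v5: center (1/120, 11/20), radius 1/480; v6: center (1/120, 13/24), radius 1/300

The first composite normalizes to v1: center (1/2, 1/2), radius 1/6; v2: center (1/2, -1/2), radius 1/8; v3: center (1/1260, -529/1260), radius 1/2835; v4: center (1/140, -29/70), radius 1/420; v5: center (-1/14, -3/7), radius 1/42; v6: center (1/1260, -53/126), radius 1/3150
The second composite normalizes to v1: center (0, 0), radius 1/5; v2: center (1/27, 91/216), radius 1/486; v3: center (-1/24, 5/12), radius 1/72; v4: center (5/108, 11/27), radius 1/648; v5: center (1/120, 11/20), radius 1/480; v6: center (1/120, 13/24), radius 1/300
Different reductions; not equal.


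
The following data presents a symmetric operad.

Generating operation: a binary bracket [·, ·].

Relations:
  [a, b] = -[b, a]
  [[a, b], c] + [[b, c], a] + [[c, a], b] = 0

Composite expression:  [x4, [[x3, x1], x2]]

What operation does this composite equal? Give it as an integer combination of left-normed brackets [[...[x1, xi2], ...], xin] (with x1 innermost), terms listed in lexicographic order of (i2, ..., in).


Left-normed coefficients sit on the x1-initial expansion words.
Composite bracket: [x4, [[x3, x1], x2]]
Full expansion: 8 signed words from ab - ba (2^3 = 8).
Keep just the words that open with x1:
  the word x1x3x2x4 carries sign +1 and contributes +[[[x1, x3], x2], x4]

[[[x1, x3], x2], x4]


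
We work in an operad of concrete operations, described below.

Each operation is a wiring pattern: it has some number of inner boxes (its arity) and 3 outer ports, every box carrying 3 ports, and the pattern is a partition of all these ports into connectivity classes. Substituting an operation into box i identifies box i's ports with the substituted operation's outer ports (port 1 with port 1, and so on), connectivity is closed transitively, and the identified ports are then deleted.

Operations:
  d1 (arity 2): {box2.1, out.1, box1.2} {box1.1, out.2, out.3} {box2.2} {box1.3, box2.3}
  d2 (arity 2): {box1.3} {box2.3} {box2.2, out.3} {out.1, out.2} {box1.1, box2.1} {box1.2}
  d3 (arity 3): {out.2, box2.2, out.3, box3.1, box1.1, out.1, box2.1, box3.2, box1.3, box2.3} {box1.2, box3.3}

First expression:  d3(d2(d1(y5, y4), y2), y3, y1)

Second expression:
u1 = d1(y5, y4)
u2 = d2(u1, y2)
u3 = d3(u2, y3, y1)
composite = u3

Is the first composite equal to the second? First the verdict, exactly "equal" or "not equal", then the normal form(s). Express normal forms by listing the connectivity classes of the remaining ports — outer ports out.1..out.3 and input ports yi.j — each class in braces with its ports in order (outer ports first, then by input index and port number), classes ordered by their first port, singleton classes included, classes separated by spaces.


equal: each reduces to {out.1, out.2, out.3, y1.1, y1.2, y1.3, y2.2, y3.1, y3.2, y3.3} {y2.1, y4.1, y5.2} {y2.3} {y4.2} {y4.3, y5.3} {y5.1}

Reducing the first expression gives {out.1, out.2, out.3, y1.1, y1.2, y1.3, y2.2, y3.1, y3.2, y3.3} {y2.1, y4.1, y5.2} {y2.3} {y4.2} {y4.3, y5.3} {y5.1}
Reducing the second expression gives {out.1, out.2, out.3, y1.1, y1.2, y1.3, y2.2, y3.1, y3.2, y3.3} {y2.1, y4.1, y5.2} {y2.3} {y4.2} {y4.3, y5.3} {y5.1}
Both agree, so they are equal.


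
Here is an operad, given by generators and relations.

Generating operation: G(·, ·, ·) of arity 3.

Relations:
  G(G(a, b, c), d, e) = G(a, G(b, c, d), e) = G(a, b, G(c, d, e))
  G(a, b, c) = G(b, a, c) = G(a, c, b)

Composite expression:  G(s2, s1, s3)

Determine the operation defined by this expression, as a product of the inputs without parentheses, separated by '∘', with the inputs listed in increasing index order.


s1 ∘ s2 ∘ s3

Reordering under G is free, so list the s-inputs canonically.
G(s2, s1, s3) linearizes to s2 ∘ s1 ∘ s3
rearranged into index order: s1 ∘ s2 ∘ s3


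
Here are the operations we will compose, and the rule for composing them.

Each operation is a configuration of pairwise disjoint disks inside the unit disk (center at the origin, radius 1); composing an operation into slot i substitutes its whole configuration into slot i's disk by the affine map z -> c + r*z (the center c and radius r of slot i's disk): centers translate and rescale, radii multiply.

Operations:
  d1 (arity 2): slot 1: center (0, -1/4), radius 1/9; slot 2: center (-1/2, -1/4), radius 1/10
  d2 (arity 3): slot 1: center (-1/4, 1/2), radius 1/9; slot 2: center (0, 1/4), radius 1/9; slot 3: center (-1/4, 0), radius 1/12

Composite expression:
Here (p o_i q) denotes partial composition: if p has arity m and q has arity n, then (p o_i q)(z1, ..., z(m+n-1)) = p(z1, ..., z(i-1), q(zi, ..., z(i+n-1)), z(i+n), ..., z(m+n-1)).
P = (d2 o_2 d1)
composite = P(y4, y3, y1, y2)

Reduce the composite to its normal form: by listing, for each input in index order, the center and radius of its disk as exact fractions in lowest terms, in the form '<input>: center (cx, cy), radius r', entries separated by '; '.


Follow each y-input down from d2: c' goes to c + r*c', radius to r*r'.
input y4: composing its 1 substitution step yields center (-1/4, 1/2), radius 1/9
input y3: composing its 2 substitution steps yields center (0, 2/9), radius 1/81
input y1: composing its 2 substitution steps yields center (-1/18, 2/9), radius 1/90
input y2: composing its 1 substitution step yields center (-1/4, 0), radius 1/12

y1: center (-1/18, 2/9), radius 1/90; y2: center (-1/4, 0), radius 1/12; y3: center (0, 2/9), radius 1/81; y4: center (-1/4, 1/2), radius 1/9


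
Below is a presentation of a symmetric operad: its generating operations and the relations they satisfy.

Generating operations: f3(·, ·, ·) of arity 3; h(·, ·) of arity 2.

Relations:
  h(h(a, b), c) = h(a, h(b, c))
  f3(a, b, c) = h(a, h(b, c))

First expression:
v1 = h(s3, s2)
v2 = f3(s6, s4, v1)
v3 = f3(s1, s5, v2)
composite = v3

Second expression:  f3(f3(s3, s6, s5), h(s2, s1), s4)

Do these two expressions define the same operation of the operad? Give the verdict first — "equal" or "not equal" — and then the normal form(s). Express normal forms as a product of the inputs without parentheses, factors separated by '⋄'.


Reducing the first expression gives s1 ⋄ s5 ⋄ s6 ⋄ s4 ⋄ s3 ⋄ s2
Reducing the second expression gives s3 ⋄ s6 ⋄ s5 ⋄ s2 ⋄ s1 ⋄ s4
Different reductions; not equal.

not equal — first s1 ⋄ s5 ⋄ s6 ⋄ s4 ⋄ s3 ⋄ s2, second s3 ⋄ s6 ⋄ s5 ⋄ s2 ⋄ s1 ⋄ s4


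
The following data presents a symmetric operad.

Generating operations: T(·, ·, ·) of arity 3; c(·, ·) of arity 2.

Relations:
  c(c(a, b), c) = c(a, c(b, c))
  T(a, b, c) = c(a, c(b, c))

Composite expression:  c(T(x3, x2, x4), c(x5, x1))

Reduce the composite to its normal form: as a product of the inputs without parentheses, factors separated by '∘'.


x3 ∘ x2 ∘ x4 ∘ x5 ∘ x1


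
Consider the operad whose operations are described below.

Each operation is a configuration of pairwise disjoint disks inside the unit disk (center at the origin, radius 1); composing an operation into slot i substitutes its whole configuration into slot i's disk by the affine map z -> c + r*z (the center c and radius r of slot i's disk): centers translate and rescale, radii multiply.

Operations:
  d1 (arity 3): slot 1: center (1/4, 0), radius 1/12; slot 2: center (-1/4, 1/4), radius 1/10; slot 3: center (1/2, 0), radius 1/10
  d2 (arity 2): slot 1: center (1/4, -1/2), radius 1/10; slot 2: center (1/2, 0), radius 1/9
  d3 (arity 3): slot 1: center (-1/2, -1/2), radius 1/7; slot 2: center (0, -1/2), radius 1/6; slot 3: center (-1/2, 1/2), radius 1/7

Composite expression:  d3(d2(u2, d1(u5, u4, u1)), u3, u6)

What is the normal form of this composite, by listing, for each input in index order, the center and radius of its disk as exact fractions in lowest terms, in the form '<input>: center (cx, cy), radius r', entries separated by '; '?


u1: center (-53/126, -1/2), radius 1/630; u2: center (-13/28, -4/7), radius 1/70; u3: center (0, -1/2), radius 1/6; u4: center (-109/252, -125/252), radius 1/630; u5: center (-107/252, -1/2), radius 1/756; u6: center (-1/2, 1/2), radius 1/7


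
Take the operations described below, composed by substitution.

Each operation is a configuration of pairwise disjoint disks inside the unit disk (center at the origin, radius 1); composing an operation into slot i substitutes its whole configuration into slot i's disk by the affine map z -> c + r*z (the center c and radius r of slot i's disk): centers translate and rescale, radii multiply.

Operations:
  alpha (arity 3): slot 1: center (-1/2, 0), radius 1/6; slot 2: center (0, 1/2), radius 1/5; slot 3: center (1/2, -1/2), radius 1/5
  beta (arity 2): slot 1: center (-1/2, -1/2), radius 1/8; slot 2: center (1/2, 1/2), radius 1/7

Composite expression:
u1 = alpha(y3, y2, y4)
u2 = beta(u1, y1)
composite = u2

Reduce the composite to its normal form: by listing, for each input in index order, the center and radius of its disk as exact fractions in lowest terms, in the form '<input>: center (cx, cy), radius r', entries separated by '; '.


y1: center (1/2, 1/2), radius 1/7; y2: center (-1/2, -7/16), radius 1/40; y3: center (-9/16, -1/2), radius 1/48; y4: center (-7/16, -9/16), radius 1/40

Below beta, radii multiply path by path; the y-disk centers shift.
y3: after 2 affine steps, its disk has center (-9/16, -1/2), radius 1/48
y2: after 2 affine steps, its disk has center (-1/2, -7/16), radius 1/40
y4: after 2 affine steps, its disk has center (-7/16, -9/16), radius 1/40
y1: after 1 affine step, its disk has center (1/2, 1/2), radius 1/7


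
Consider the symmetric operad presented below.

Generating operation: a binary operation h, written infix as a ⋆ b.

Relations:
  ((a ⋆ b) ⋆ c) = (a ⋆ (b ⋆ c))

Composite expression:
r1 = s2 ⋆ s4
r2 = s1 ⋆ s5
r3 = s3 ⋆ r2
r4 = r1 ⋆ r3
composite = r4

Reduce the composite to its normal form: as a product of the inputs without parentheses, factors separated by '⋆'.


s2 ⋆ s4 ⋆ s3 ⋆ s1 ⋆ s5

Key point: h is associative — brackets drop, the s-order remains.
(s2 ⋆ s4) linearizes to s2 ⋆ s4
(s1 ⋆ s5) linearizes to s1 ⋆ s5
(s3 ⋆ (s1 ⋆ s5)) linearizes to s3 ⋆ s1 ⋆ s5
((s2 ⋆ s4) ⋆ (s3 ⋆ (s1 ⋆ s5))) linearizes to s2 ⋆ s4 ⋆ s3 ⋆ s1 ⋆ s5


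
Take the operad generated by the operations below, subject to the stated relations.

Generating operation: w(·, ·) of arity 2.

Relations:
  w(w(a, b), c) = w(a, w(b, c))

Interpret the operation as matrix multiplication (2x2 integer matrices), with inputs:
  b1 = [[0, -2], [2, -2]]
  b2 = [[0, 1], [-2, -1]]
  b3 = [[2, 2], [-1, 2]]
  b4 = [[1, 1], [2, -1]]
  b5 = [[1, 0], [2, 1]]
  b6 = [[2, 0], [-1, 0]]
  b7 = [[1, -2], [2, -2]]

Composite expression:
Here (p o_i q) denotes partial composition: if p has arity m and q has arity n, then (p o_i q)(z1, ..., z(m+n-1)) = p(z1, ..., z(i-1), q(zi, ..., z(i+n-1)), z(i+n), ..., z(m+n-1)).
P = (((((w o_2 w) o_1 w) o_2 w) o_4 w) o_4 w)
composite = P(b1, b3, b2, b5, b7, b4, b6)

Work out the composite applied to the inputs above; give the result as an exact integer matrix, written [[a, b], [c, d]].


[[-228, 0], [-156, 0]]

w(b3, b2) = [[-4, 0], [-4, -3]]
w(b1, w(b3, b2)) = [[8, 6], [0, 6]]
w(b5, b7) = [[1, -2], [4, -6]]
w(w(b5, b7), b4) = [[-3, 3], [-8, 10]]
w(w(w(b5, b7), b4), b6) = [[-9, 0], [-26, 0]]
w(w(b1, w(b3, b2)), w(w(w(b5, b7), b4), b6)) = [[-228, 0], [-156, 0]]


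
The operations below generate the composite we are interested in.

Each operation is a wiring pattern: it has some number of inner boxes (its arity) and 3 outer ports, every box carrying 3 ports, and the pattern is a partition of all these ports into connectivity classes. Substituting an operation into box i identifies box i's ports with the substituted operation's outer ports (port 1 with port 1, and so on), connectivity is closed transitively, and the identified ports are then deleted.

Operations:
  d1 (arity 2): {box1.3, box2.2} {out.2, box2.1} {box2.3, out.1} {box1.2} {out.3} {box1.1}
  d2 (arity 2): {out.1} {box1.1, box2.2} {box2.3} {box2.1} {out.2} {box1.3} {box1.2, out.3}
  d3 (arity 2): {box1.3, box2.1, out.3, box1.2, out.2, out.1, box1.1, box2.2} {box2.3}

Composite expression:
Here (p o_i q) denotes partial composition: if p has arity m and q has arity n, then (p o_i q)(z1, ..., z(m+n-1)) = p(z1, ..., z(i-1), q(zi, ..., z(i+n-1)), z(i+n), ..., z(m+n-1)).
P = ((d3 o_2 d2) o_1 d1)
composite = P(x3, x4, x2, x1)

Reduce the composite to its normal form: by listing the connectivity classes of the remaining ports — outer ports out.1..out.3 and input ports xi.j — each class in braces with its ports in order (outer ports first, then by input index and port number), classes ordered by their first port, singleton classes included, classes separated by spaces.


Substituting into d3 glues patterns; closure does the rest.
through d1, on inputs (x3, x4): {out.1, x4.3} {out.2, x4.1} {out.3} {x3.1} {x3.2} {x3.3, x4.2} (out.j = stage outer ports)
through d2, on inputs (x2, x1): {out.1} {out.2} {out.3, x2.2} {x1.1} {x1.2, x2.1} {x1.3} {x2.3} (out.j = stage outer ports)
through d3, on inputs (x3, x4, x2, x1): {out.1, out.2, out.3, x4.1, x4.3} {x1.1} {x1.2, x2.1} {x1.3} {x2.2} {x2.3} {x3.1} {x3.2} {x3.3, x4.2} (out.j = stage outer ports)

{out.1, out.2, out.3, x4.1, x4.3} {x1.1} {x1.2, x2.1} {x1.3} {x2.2} {x2.3} {x3.1} {x3.2} {x3.3, x4.2}
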